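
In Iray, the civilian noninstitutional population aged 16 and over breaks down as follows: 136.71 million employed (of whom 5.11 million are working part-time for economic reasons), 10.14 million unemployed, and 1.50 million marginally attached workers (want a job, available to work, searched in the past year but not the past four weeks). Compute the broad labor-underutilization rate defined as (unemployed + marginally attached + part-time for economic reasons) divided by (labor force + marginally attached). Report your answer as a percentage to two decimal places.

Broad underutilization rate ≈ 11.29%.

Labor force = 136.71 + 10.14 = 146.85 million.
Numerator = 10.14 + 1.50 + 5.11 = 16.75 million.
Denominator = 146.85 + 1.50 = 148.35 million.
Broad rate = 16.75 / 148.35 = 11.29%.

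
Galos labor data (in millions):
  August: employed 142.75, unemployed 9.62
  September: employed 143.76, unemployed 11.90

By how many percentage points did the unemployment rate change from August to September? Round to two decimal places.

August: labor force = 142.75 + 9.62 = 152.37; u = 9.62/152.37 = 6.31%.
September: labor force = 143.76 + 11.90 = 155.66; u = 11.90/155.66 = 7.64%.
Change = 7.64% − 6.31% = +1.33 pp.

The unemployment rate changed by +1.33 percentage points.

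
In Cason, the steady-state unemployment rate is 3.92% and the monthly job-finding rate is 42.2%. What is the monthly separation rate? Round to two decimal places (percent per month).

From u* = s/(s+f): s = u·f/(1−u).
s = 0.0392 × 42.2 / (1 − 0.0392) = 1.6542 / 0.9608 ≈ 1.72% per month.

Separation rate ≈ 1.72% per month.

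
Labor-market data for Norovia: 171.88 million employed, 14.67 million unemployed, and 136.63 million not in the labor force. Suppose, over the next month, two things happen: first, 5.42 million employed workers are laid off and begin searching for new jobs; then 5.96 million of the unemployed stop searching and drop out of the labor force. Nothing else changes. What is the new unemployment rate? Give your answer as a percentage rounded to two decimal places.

New unemployment rate ≈ 7.82%.

Initially, labor force = 171.88 + 14.67 = 186.55 million, so u = 14.67/186.55 = 7.86%.
After the first change, employed falls and unemployed rises by 5.42; labor force unchanged → E = 166.46, U = 20.09, labor force = 186.55 million.
After the second change, unemployed and labor force both fall by 5.96 → E = 166.46, U = 14.13, labor force = 180.59 million.
New unemployment rate = 14.13 / 180.59 = 7.82%.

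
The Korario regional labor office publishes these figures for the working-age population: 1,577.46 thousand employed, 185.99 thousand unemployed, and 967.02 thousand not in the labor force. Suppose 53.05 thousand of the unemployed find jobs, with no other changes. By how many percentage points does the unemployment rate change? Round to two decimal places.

The unemployment rate changes by −3.01 percentage points.

Initially, labor force = 1,577.46 + 185.99 = 1,763.45 thousand, so u = 185.99/1,763.45 = 10.55%.
After the change, unemployed falls and employed rises by 53.05; labor force unchanged → E = 1,630.51, U = 132.94, labor force = 1,763.45 thousand.
New unemployment rate = 132.94 / 1,763.45 = 7.54%.
Change = 7.54% − 10.55% = −3.01 percentage points.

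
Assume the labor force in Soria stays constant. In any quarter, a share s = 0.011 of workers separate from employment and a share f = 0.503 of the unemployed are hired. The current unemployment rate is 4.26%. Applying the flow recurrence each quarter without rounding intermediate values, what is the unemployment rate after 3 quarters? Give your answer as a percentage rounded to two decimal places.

With a fixed labor force, u_{t+1} = u_t + s·(1−u_t) − f·u_t = u_t·(1−s−f) + s.
Here 1−s−f = 0.486 and s = 0.011.
u_1 = 0.042600 × 0.486 + 0.011 = 0.031704.
u_2 = 0.031704 × 0.486 + 0.011 = 0.026408.
u_3 = 0.026408 × 0.486 + 0.011 = 0.023834.

Unemployment rate after three quarters ≈ 2.38%.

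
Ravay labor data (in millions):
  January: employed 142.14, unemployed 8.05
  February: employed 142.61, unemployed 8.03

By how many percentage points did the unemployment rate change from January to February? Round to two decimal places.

The unemployment rate changed by −0.03 percentage points.

January: labor force = 142.14 + 8.05 = 150.19; u = 8.05/150.19 = 5.36%.
February: labor force = 142.61 + 8.03 = 150.64; u = 8.03/150.64 = 5.33%.
Change = 5.33% − 5.36% = −0.03 pp.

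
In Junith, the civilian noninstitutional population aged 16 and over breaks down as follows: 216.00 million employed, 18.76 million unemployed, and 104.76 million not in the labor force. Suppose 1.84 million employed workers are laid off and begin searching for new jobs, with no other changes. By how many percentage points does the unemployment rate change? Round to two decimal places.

The unemployment rate changes by +0.78 percentage points.

Initially, labor force = 216.00 + 18.76 = 234.76 million, so u = 18.76/234.76 = 7.99%.
After the change, employed falls and unemployed rises by 1.84; labor force unchanged → E = 214.16, U = 20.60, labor force = 234.76 million.
New unemployment rate = 20.60 / 234.76 = 8.77%.
Change = 8.77% − 7.99% = +0.78 percentage points.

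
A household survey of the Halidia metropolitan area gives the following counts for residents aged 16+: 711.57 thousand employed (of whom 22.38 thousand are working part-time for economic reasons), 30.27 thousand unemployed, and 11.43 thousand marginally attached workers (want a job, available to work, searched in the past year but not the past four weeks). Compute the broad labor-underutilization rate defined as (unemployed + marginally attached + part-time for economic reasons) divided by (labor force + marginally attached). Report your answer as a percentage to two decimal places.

Labor force = 711.57 + 30.27 = 741.84 thousand.
Numerator = 30.27 + 11.43 + 22.38 = 64.08 thousand.
Denominator = 741.84 + 11.43 = 753.27 thousand.
Broad rate = 64.08 / 753.27 = 8.51%.

Broad underutilization rate ≈ 8.51%.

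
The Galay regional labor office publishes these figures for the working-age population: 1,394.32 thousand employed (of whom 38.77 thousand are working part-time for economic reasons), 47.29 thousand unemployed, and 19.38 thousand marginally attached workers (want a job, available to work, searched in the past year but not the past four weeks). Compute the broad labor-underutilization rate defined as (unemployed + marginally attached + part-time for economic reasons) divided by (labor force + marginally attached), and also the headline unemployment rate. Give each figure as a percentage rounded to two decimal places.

Broad underutilization rate ≈ 7.22%; headline unemployment rate ≈ 3.28%.

Labor force = 1,394.32 + 47.29 = 1,441.61 thousand.
Numerator = 47.29 + 19.38 + 38.77 = 105.44 thousand.
Denominator = 1,441.61 + 19.38 = 1,460.99 thousand.
Broad rate = 105.44 / 1,460.99 = 7.22%.
Headline unemployment rate = 47.29 / 1,441.61 = 3.28%.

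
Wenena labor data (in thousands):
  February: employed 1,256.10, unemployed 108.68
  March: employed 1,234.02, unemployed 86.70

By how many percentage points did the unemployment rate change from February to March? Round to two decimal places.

The unemployment rate changed by −1.40 percentage points.

February: labor force = 1,256.10 + 108.68 = 1,364.78; u = 108.68/1,364.78 = 7.96%.
March: labor force = 1,234.02 + 86.70 = 1,320.72; u = 86.70/1,320.72 = 6.56%.
Change = 6.56% − 7.96% = −1.40 pp.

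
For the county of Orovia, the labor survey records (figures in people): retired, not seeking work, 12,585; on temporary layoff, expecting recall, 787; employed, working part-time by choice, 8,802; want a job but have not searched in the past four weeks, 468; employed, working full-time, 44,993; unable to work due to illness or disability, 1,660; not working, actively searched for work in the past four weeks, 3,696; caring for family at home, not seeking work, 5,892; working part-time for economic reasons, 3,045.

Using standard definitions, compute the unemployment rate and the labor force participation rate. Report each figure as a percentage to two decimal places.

Employed = 8,802 + 44,993 + 3,045 = 56,840 (anyone who worked, including part-time for economic reasons, counts as employed).
Unemployed = 787 + 3,696 = 4,483 (jobless and actively searching, or on temporary layoff).
Labor force = 56,840 + 4,483 = 61,323.
Not in labor force = 12,585 + 468 + 1,660 + 5,892 = 20,605 (those not working and not actively searching are outside the labor force — including those who want a job but have given up searching).
Civilian working-age population = 61,323 + 20,605 = 81,928.
Unemployment rate = 4,483 / 61,323 = 7.31%.
Labor force participation rate = 61,323 / 81,928 = 74.85%.

Unemployment rate ≈ 7.31%; labor force participation rate ≈ 74.85%.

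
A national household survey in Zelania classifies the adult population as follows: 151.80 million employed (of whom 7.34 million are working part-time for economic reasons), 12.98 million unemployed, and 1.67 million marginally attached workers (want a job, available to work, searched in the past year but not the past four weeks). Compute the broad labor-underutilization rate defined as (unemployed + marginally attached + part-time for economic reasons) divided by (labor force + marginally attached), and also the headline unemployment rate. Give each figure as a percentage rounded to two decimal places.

Broad underutilization rate ≈ 13.21%; headline unemployment rate ≈ 7.88%.

Labor force = 151.80 + 12.98 = 164.78 million.
Numerator = 12.98 + 1.67 + 7.34 = 21.99 million.
Denominator = 164.78 + 1.67 = 166.45 million.
Broad rate = 21.99 / 166.45 = 13.21%.
Headline unemployment rate = 12.98 / 164.78 = 7.88%.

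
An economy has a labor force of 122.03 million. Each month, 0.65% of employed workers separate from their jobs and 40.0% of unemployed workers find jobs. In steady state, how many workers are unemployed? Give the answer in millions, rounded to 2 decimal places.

About 1.95 million are unemployed in steady state.

Steady-state unemployment rate u* = s/(s+f) = 0.65/(0.65+40.0) = 0.015990.
Unemployed = u* × labor force = 0.015990 × 122.03 ≈ 1.95 million.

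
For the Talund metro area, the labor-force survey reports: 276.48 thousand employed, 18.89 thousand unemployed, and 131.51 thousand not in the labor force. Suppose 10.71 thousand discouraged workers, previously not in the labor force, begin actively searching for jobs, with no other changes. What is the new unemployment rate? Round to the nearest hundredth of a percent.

New unemployment rate ≈ 9.67%.

Initially, labor force = 276.48 + 18.89 = 295.37 thousand, so u = 18.89/295.37 = 6.40%.
After the change, unemployed and labor force both rise by 10.71 → E = 276.48, U = 29.60, labor force = 306.08 thousand.
New unemployment rate = 29.60 / 306.08 = 9.67%.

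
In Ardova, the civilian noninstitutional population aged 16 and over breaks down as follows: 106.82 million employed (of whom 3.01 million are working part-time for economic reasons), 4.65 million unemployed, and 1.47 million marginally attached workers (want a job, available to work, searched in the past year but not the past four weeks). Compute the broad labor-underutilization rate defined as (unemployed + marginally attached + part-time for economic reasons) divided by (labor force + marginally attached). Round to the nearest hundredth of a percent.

Broad underutilization rate ≈ 8.08%.

Labor force = 106.82 + 4.65 = 111.47 million.
Numerator = 4.65 + 1.47 + 3.01 = 9.13 million.
Denominator = 111.47 + 1.47 = 112.94 million.
Broad rate = 9.13 / 112.94 = 8.08%.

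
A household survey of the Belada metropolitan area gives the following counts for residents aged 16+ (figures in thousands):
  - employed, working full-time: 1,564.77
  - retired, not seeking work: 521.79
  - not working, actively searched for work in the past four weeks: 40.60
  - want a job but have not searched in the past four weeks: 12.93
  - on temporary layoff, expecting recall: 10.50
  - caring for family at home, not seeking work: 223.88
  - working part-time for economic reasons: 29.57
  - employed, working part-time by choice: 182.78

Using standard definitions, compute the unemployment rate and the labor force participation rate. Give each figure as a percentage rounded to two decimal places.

Employed = 1,564.77 + 29.57 + 182.78 = 1,777.12 thousand (anyone who worked, including part-time for economic reasons, counts as employed).
Unemployed = 40.60 + 10.50 = 51.10 thousand (jobless and actively searching, or on temporary layoff).
Labor force = 1,777.12 + 51.10 = 1,828.22 thousand.
Not in labor force = 521.79 + 12.93 + 223.88 = 758.60 thousand (those not working and not actively searching are outside the labor force — including those who want a job but have given up searching).
Civilian working-age population = 1,828.22 + 758.60 = 2,586.82 thousand.
Unemployment rate = 51.10 / 1,828.22 = 2.80%.
Labor force participation rate = 1,828.22 / 2,586.82 = 70.67%.

Unemployment rate ≈ 2.80%; labor force participation rate ≈ 70.67%.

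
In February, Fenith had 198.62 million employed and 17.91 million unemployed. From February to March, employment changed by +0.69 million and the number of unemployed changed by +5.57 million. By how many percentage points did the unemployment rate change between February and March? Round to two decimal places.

February: labor force = 198.62 + 17.91 = 216.53; u = 17.91/216.53 = 8.27%.
March: labor force = 199.31 + 23.48 = 222.79; u = 23.48/222.79 = 10.54%.
Change = 10.54% − 8.27% = +2.27 pp.

The unemployment rate changed by +2.27 percentage points.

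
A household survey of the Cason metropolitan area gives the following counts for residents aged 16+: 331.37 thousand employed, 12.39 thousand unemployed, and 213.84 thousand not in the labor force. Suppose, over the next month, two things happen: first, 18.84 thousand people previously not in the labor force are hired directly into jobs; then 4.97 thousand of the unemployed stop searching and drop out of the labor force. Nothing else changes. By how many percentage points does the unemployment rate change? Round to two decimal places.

The unemployment rate changes by −1.53 percentage points.

Initially, labor force = 331.37 + 12.39 = 343.76 thousand, so u = 12.39/343.76 = 3.60%.
After the first change, employed and labor force both rise by 18.84; unemployed unchanged → E = 350.21, U = 12.39, labor force = 362.60 thousand.
After the second change, unemployed and labor force both fall by 4.97 → E = 350.21, U = 7.42, labor force = 357.63 thousand.
New unemployment rate = 7.42 / 357.63 = 2.07%.
Change = 2.07% − 3.60% = −1.53 percentage points.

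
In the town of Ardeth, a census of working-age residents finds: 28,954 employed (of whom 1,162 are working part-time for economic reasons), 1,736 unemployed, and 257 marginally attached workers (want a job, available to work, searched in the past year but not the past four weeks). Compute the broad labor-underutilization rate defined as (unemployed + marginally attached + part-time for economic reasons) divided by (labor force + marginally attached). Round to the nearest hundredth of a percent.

Labor force = 28,954 + 1,736 = 30,690.
Numerator = 1,736 + 257 + 1,162 = 3,155.
Denominator = 30,690 + 257 = 30,947.
Broad rate = 3,155 / 30,947 = 10.19%.

Broad underutilization rate ≈ 10.19%.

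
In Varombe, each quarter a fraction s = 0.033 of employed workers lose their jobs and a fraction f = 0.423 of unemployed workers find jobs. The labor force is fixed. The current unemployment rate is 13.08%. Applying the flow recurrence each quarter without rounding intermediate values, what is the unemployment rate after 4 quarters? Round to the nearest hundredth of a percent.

Unemployment rate after four quarters ≈ 7.75%.

With a fixed labor force, u_{t+1} = u_t + s·(1−u_t) − f·u_t = u_t·(1−s−f) + s.
Here 1−s−f = 0.544 and s = 0.033.
u_1 = 0.130800 × 0.544 + 0.033 = 0.104155.
u_2 = 0.104155 × 0.544 + 0.033 = 0.089660.
u_3 = 0.089660 × 0.544 + 0.033 = 0.081775.
u_4 = 0.081775 × 0.544 + 0.033 = 0.077486.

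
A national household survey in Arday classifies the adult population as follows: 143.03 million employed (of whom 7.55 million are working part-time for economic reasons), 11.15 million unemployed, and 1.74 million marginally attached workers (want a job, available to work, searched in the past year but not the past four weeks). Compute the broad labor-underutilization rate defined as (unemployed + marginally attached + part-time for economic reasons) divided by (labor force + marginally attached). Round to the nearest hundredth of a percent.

Labor force = 143.03 + 11.15 = 154.18 million.
Numerator = 11.15 + 1.74 + 7.55 = 20.44 million.
Denominator = 154.18 + 1.74 = 155.92 million.
Broad rate = 20.44 / 155.92 = 13.11%.

Broad underutilization rate ≈ 13.11%.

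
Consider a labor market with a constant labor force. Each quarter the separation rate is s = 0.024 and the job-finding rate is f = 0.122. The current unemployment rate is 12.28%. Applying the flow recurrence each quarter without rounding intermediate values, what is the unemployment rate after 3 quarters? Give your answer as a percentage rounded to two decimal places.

Unemployment rate after three quarters ≈ 13.85%.

With a fixed labor force, u_{t+1} = u_t + s·(1−u_t) − f·u_t = u_t·(1−s−f) + s.
Here 1−s−f = 0.854 and s = 0.024.
u_1 = 0.122800 × 0.854 + 0.024 = 0.128871.
u_2 = 0.128871 × 0.854 + 0.024 = 0.134056.
u_3 = 0.134056 × 0.854 + 0.024 = 0.138484.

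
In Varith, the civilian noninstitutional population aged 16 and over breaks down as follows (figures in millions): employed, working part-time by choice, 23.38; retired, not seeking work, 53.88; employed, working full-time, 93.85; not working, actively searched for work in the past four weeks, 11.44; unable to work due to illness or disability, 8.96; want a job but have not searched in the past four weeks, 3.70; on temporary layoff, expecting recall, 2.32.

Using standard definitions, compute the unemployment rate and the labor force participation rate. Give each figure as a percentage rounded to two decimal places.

Employed = 23.38 + 93.85 = 117.23 million.
Unemployed = 11.44 + 2.32 = 13.76 million (jobless and actively searching, or on temporary layoff).
Labor force = 117.23 + 13.76 = 130.99 million.
Not in labor force = 53.88 + 8.96 + 3.70 = 66.54 million (those not working and not actively searching are outside the labor force — including those who want a job but have given up searching).
Civilian working-age population = 130.99 + 66.54 = 197.53 million.
Unemployment rate = 13.76 / 130.99 = 10.50%.
Labor force participation rate = 130.99 / 197.53 = 66.31%.

Unemployment rate ≈ 10.50%; labor force participation rate ≈ 66.31%.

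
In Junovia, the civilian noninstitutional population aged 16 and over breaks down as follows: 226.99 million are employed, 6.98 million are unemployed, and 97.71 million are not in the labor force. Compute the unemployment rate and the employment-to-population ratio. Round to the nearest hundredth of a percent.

Labor force = employed + unemployed = 226.99 + 6.98 = 233.97 million.
Working-age population = 233.97 + 97.71 = 331.68 million.
Unemployment rate = 6.98 / 233.97 = 2.98%.
Employment-population ratio = 226.99 / 331.68 = 68.44%.

Unemployment rate ≈ 2.98%; employment-population ratio ≈ 68.44%.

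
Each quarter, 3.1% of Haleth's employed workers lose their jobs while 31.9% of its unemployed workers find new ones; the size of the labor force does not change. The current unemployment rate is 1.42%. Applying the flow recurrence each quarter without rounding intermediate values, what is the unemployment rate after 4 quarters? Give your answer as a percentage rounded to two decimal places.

Unemployment rate after four quarters ≈ 7.53%.

With a fixed labor force, u_{t+1} = u_t + s·(1−u_t) − f·u_t = u_t·(1−s−f) + s.
Here 1−s−f = 0.650 and s = 0.031.
u_1 = 0.014200 × 0.650 + 0.031 = 0.040230.
u_2 = 0.040230 × 0.650 + 0.031 = 0.057150.
u_3 = 0.057150 × 0.650 + 0.031 = 0.068147.
u_4 = 0.068147 × 0.650 + 0.031 = 0.075296.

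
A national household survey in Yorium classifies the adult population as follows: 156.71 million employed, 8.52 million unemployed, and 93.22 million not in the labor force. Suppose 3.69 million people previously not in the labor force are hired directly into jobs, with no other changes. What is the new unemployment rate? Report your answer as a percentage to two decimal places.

Initially, labor force = 156.71 + 8.52 = 165.23 million, so u = 8.52/165.23 = 5.16%.
After the change, employed and labor force both rise by 3.69; unemployed unchanged → E = 160.40, U = 8.52, labor force = 168.92 million.
New unemployment rate = 8.52 / 168.92 = 5.04%.

New unemployment rate ≈ 5.04%.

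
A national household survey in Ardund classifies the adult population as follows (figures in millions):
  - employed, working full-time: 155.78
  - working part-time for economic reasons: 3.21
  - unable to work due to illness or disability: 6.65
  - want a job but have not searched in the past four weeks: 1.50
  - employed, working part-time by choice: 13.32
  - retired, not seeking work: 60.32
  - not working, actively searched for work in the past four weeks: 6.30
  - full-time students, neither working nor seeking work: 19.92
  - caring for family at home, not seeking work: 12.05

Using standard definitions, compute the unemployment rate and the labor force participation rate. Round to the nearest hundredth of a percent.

Unemployment rate ≈ 3.53%; labor force participation rate ≈ 64.01%.

Employed = 155.78 + 3.21 + 13.32 = 172.31 million (anyone who worked, including part-time for economic reasons, counts as employed).
Unemployed = 6.30 million.
Labor force = 172.31 + 6.30 = 178.61 million.
Not in labor force = 6.65 + 1.50 + 60.32 + 19.92 + 12.05 = 100.44 million (those not working and not actively searching are outside the labor force — including those who want a job but have given up searching).
Civilian working-age population = 178.61 + 100.44 = 279.05 million.
Unemployment rate = 6.30 / 178.61 = 3.53%.
Labor force participation rate = 178.61 / 279.05 = 64.01%.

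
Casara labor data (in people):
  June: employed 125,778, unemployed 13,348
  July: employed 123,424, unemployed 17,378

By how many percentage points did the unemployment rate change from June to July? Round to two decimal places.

The unemployment rate changed by +2.75 percentage points.

June: labor force = 125,778 + 13,348 = 139,126; u = 13,348/139,126 = 9.59%.
July: labor force = 123,424 + 17,378 = 140,802; u = 17,378/140,802 = 12.34%.
Change = 12.34% − 9.59% = +2.75 pp.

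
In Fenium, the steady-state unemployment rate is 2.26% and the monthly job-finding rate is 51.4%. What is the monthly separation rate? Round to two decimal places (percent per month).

Separation rate ≈ 1.19% per month.

From u* = s/(s+f): s = u·f/(1−u).
s = 0.0226 × 51.4 / (1 − 0.0226) = 1.1616 / 0.9774 ≈ 1.19% per month.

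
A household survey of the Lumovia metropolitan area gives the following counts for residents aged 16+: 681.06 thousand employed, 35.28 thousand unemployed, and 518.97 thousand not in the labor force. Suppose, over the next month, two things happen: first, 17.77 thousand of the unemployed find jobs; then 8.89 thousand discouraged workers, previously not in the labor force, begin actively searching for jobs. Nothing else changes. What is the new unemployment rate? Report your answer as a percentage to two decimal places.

Initially, labor force = 681.06 + 35.28 = 716.34 thousand, so u = 35.28/716.34 = 4.93%.
After the first change, unemployed falls and employed rises by 17.77; labor force unchanged → E = 698.83, U = 17.51, labor force = 716.34 thousand.
After the second change, unemployed and labor force both rise by 8.89 → E = 698.83, U = 26.40, labor force = 725.23 thousand.
New unemployment rate = 26.40 / 725.23 = 3.64%.

New unemployment rate ≈ 3.64%.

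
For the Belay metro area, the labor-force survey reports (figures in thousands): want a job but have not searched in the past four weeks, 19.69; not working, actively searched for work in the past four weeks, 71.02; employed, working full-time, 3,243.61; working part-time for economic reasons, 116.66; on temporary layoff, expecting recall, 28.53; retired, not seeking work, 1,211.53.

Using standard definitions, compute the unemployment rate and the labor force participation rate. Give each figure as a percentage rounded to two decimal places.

Unemployment rate ≈ 2.88%; labor force participation rate ≈ 73.75%.

Employed = 3,243.61 + 116.66 = 3,360.27 thousand (anyone who worked, including part-time for economic reasons, counts as employed).
Unemployed = 71.02 + 28.53 = 99.55 thousand (jobless and actively searching, or on temporary layoff).
Labor force = 3,360.27 + 99.55 = 3,459.82 thousand.
Not in labor force = 19.69 + 1,211.53 = 1,231.22 thousand (those not working and not actively searching are outside the labor force — including those who want a job but have given up searching).
Civilian working-age population = 3,459.82 + 1,231.22 = 4,691.04 thousand.
Unemployment rate = 99.55 / 3,459.82 = 2.88%.
Labor force participation rate = 3,459.82 / 4,691.04 = 73.75%.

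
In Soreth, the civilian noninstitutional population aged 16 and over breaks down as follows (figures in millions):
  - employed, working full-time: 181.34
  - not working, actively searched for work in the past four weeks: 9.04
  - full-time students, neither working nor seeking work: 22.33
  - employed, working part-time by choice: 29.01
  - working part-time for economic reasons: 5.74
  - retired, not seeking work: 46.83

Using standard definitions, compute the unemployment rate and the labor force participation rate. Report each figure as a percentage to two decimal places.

Unemployment rate ≈ 4.02%; labor force participation rate ≈ 76.50%.

Employed = 181.34 + 29.01 + 5.74 = 216.09 million (anyone who worked, including part-time for economic reasons, counts as employed).
Unemployed = 9.04 million.
Labor force = 216.09 + 9.04 = 225.13 million.
Not in labor force = 22.33 + 46.83 = 69.16 million (those not working and not actively searching are outside the labor force).
Civilian working-age population = 225.13 + 69.16 = 294.29 million.
Unemployment rate = 9.04 / 225.13 = 4.02%.
Labor force participation rate = 225.13 / 294.29 = 76.50%.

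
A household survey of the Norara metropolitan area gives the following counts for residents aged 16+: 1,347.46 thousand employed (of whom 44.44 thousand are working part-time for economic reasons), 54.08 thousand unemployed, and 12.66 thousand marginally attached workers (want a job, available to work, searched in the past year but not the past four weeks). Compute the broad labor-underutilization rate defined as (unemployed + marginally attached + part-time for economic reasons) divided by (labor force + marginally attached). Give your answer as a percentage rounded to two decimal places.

Broad underutilization rate ≈ 7.86%.

Labor force = 1,347.46 + 54.08 = 1,401.54 thousand.
Numerator = 54.08 + 12.66 + 44.44 = 111.18 thousand.
Denominator = 1,401.54 + 12.66 = 1,414.20 thousand.
Broad rate = 111.18 / 1,414.20 = 7.86%.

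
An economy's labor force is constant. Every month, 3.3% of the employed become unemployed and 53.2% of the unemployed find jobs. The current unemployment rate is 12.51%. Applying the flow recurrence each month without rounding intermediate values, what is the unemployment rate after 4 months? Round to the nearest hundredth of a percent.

Unemployment rate after four months ≈ 6.08%.

With a fixed labor force, u_{t+1} = u_t + s·(1−u_t) − f·u_t = u_t·(1−s−f) + s.
Here 1−s−f = 0.435 and s = 0.033.
u_1 = 0.125100 × 0.435 + 0.033 = 0.087418.
u_2 = 0.087418 × 0.435 + 0.033 = 0.071027.
u_3 = 0.071027 × 0.435 + 0.033 = 0.063897.
u_4 = 0.063897 × 0.435 + 0.033 = 0.060795.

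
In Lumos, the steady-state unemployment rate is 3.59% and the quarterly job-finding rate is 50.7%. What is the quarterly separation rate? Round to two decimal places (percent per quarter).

From u* = s/(s+f): s = u·f/(1−u).
s = 0.0359 × 50.7 / (1 − 0.0359) = 1.8201 / 0.9641 ≈ 1.89% per quarter.

Separation rate ≈ 1.89% per quarter.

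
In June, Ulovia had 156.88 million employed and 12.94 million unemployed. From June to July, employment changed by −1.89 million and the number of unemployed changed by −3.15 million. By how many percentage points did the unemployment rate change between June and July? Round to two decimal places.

The unemployment rate changed by −1.68 percentage points.

June: labor force = 156.88 + 12.94 = 169.82; u = 12.94/169.82 = 7.62%.
July: labor force = 154.99 + 9.79 = 164.78; u = 9.79/164.78 = 5.94%.
Change = 5.94% − 7.62% = −1.68 pp.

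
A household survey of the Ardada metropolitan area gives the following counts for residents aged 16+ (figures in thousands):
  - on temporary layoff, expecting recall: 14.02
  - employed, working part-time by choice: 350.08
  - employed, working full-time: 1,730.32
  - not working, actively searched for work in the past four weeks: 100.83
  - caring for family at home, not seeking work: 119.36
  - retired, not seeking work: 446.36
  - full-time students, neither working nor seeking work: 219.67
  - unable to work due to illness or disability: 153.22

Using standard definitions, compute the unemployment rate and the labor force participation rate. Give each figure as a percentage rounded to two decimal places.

Unemployment rate ≈ 5.23%; labor force participation rate ≈ 70.05%.

Employed = 350.08 + 1,730.32 = 2,080.40 thousand.
Unemployed = 14.02 + 100.83 = 114.85 thousand (jobless and actively searching, or on temporary layoff).
Labor force = 2,080.40 + 114.85 = 2,195.25 thousand.
Not in labor force = 119.36 + 446.36 + 219.67 + 153.22 = 938.61 thousand (those not working and not actively searching are outside the labor force).
Civilian working-age population = 2,195.25 + 938.61 = 3,133.86 thousand.
Unemployment rate = 114.85 / 2,195.25 = 5.23%.
Labor force participation rate = 2,195.25 / 3,133.86 = 70.05%.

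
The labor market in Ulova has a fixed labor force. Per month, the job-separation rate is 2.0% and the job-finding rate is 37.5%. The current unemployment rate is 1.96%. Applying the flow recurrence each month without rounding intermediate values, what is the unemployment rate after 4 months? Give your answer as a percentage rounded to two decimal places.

Unemployment rate after four months ≈ 4.65%.

With a fixed labor force, u_{t+1} = u_t + s·(1−u_t) − f·u_t = u_t·(1−s−f) + s.
Here 1−s−f = 0.605 and s = 0.020.
u_1 = 0.019600 × 0.605 + 0.020 = 0.031858.
u_2 = 0.031858 × 0.605 + 0.020 = 0.039274.
u_3 = 0.039274 × 0.605 + 0.020 = 0.043761.
u_4 = 0.043761 × 0.605 + 0.020 = 0.046475.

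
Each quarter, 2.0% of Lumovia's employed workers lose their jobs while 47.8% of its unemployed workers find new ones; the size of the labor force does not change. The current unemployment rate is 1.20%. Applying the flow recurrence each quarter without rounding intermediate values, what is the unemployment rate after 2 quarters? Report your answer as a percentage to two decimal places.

Unemployment rate after two quarters ≈ 3.31%.

With a fixed labor force, u_{t+1} = u_t + s·(1−u_t) − f·u_t = u_t·(1−s−f) + s.
Here 1−s−f = 0.502 and s = 0.020.
u_1 = 0.012000 × 0.502 + 0.020 = 0.026024.
u_2 = 0.026024 × 0.502 + 0.020 = 0.033064.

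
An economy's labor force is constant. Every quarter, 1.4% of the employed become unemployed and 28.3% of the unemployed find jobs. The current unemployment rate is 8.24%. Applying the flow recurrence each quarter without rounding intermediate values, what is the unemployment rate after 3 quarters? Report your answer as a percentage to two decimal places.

Unemployment rate after three quarters ≈ 5.94%.

With a fixed labor force, u_{t+1} = u_t + s·(1−u_t) − f·u_t = u_t·(1−s−f) + s.
Here 1−s−f = 0.703 and s = 0.014.
u_1 = 0.082400 × 0.703 + 0.014 = 0.071927.
u_2 = 0.071927 × 0.703 + 0.014 = 0.064565.
u_3 = 0.064565 × 0.703 + 0.014 = 0.059389.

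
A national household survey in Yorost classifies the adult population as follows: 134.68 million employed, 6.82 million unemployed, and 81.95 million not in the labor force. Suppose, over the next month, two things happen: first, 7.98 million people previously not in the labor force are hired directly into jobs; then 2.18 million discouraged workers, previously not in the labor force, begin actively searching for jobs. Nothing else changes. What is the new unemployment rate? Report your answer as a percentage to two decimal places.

New unemployment rate ≈ 5.93%.

Initially, labor force = 134.68 + 6.82 = 141.50 million, so u = 6.82/141.50 = 4.82%.
After the first change, employed and labor force both rise by 7.98; unemployed unchanged → E = 142.66, U = 6.82, labor force = 149.48 million.
After the second change, unemployed and labor force both rise by 2.18 → E = 142.66, U = 9.00, labor force = 151.66 million.
New unemployment rate = 9.00 / 151.66 = 5.93%.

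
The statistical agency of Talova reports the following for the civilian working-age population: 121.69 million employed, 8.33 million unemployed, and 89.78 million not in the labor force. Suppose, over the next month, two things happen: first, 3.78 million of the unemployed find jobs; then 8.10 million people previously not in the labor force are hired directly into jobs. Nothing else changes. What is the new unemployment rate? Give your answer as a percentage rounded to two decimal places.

New unemployment rate ≈ 3.29%.

Initially, labor force = 121.69 + 8.33 = 130.02 million, so u = 8.33/130.02 = 6.41%.
After the first change, unemployed falls and employed rises by 3.78; labor force unchanged → E = 125.47, U = 4.55, labor force = 130.02 million.
After the second change, employed and labor force both rise by 8.10; unemployed unchanged → E = 133.57, U = 4.55, labor force = 138.12 million.
New unemployment rate = 4.55 / 138.12 = 3.29%.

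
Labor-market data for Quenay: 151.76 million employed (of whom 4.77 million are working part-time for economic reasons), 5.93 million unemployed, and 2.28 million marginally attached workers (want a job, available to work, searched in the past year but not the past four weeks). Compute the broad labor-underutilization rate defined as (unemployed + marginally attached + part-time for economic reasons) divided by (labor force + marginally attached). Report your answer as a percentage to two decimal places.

Labor force = 151.76 + 5.93 = 157.69 million.
Numerator = 5.93 + 2.28 + 4.77 = 12.98 million.
Denominator = 157.69 + 2.28 = 159.97 million.
Broad rate = 12.98 / 159.97 = 8.11%.

Broad underutilization rate ≈ 8.11%.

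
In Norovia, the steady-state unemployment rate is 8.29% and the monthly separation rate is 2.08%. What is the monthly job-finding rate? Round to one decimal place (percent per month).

From u* = s/(s+f): f = s·(1−u)/u.
f = 2.08 × (1 − 0.0829) / 0.0829 = 1.9076 / 0.0829 ≈ 23.0% per month.

Job-finding rate ≈ 23.0% per month.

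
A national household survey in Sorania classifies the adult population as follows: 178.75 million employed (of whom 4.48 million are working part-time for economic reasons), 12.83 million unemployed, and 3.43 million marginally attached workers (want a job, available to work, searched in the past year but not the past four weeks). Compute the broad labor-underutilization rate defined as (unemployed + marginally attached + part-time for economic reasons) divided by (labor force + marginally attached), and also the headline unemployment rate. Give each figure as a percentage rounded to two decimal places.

Labor force = 178.75 + 12.83 = 191.58 million.
Numerator = 12.83 + 3.43 + 4.48 = 20.74 million.
Denominator = 191.58 + 3.43 = 195.01 million.
Broad rate = 20.74 / 195.01 = 10.64%.
Headline unemployment rate = 12.83 / 191.58 = 6.70%.

Broad underutilization rate ≈ 10.64%; headline unemployment rate ≈ 6.70%.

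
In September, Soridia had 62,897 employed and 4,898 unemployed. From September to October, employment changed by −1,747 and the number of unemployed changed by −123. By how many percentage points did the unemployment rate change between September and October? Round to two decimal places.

September: labor force = 62,897 + 4,898 = 67,795; u = 4,898/67,795 = 7.22%.
October: labor force = 61,150 + 4,775 = 65,925; u = 4,775/65,925 = 7.24%.
Change = 7.24% − 7.22% = +0.02 pp.

The unemployment rate changed by +0.02 percentage points.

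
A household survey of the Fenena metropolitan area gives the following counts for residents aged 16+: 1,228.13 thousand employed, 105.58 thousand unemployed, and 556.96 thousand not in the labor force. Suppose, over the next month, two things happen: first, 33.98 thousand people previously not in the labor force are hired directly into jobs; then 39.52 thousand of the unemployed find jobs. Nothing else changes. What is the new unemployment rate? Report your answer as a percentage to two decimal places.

Initially, labor force = 1,228.13 + 105.58 = 1,333.71 thousand, so u = 105.58/1,333.71 = 7.92%.
After the first change, employed and labor force both rise by 33.98; unemployed unchanged → E = 1,262.11, U = 105.58, labor force = 1,367.69 thousand.
After the second change, unemployed falls and employed rises by 39.52; labor force unchanged → E = 1,301.63, U = 66.06, labor force = 1,367.69 thousand.
New unemployment rate = 66.06 / 1,367.69 = 4.83%.

New unemployment rate ≈ 4.83%.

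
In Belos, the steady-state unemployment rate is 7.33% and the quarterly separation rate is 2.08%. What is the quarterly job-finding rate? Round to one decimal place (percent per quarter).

Job-finding rate ≈ 26.3% per quarter.

From u* = s/(s+f): f = s·(1−u)/u.
f = 2.08 × (1 − 0.0733) / 0.0733 = 1.9275 / 0.0733 ≈ 26.3% per quarter.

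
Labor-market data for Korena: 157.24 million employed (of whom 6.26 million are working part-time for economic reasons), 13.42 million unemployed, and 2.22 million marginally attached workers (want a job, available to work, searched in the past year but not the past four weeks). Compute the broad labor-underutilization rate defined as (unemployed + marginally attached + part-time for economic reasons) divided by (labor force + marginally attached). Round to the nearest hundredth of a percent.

Labor force = 157.24 + 13.42 = 170.66 million.
Numerator = 13.42 + 2.22 + 6.26 = 21.90 million.
Denominator = 170.66 + 2.22 = 172.88 million.
Broad rate = 21.90 / 172.88 = 12.67%.

Broad underutilization rate ≈ 12.67%.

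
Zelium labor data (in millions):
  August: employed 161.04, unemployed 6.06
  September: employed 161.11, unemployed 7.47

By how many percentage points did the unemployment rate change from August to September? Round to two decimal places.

August: labor force = 161.04 + 6.06 = 167.10; u = 6.06/167.10 = 3.63%.
September: labor force = 161.11 + 7.47 = 168.58; u = 7.47/168.58 = 4.43%.
Change = 4.43% − 3.63% = +0.80 pp.

The unemployment rate changed by +0.80 percentage points.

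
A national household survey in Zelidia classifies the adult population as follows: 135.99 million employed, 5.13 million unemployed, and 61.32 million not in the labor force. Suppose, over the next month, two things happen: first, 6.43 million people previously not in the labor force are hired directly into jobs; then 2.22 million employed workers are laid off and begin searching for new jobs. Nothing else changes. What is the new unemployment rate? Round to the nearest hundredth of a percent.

New unemployment rate ≈ 4.98%.

Initially, labor force = 135.99 + 5.13 = 141.12 million, so u = 5.13/141.12 = 3.64%.
After the first change, employed and labor force both rise by 6.43; unemployed unchanged → E = 142.42, U = 5.13, labor force = 147.55 million.
After the second change, employed falls and unemployed rises by 2.22; labor force unchanged → E = 140.20, U = 7.35, labor force = 147.55 million.
New unemployment rate = 7.35 / 147.55 = 4.98%.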